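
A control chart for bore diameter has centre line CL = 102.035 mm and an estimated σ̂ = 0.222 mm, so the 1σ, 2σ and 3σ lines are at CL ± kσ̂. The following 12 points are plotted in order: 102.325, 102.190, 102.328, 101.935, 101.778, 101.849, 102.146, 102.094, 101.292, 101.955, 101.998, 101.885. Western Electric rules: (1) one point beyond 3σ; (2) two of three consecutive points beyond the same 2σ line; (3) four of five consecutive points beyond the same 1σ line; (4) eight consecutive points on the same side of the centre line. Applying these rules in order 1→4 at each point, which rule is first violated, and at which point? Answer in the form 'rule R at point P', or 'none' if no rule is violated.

Zone of each point (C = within 1σ̂, B = 1σ̂–2σ̂, A = 2σ̂–3σ̂, * = beyond 3σ̂; sign = side of CL): 1:+B, 2:+C, 3:+B, 4:-C, 5:-B, 6:-C, 7:+C, 8:+C, 9:-*, 10:-C, 11:-C, 12:-C
Rule 1 (one point beyond the 3σ limits) is satisfied at point 9.

rule 1 at point 9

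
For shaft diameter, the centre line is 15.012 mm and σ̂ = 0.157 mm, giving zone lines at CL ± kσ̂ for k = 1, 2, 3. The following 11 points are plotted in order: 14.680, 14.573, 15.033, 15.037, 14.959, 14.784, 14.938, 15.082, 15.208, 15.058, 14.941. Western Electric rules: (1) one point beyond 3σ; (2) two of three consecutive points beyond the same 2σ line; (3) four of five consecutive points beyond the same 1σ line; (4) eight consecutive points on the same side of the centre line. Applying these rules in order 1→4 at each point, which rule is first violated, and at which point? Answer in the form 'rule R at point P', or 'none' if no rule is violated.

rule 2 at point 2

Zone of each point (C = within 1σ̂, B = 1σ̂–2σ̂, A = 2σ̂–3σ̂, * = beyond 3σ̂; sign = side of CL): 1:-A, 2:-A, 3:+C, 4:+C, 5:-C, 6:-B, 7:-C, 8:+C, 9:+B, 10:+C, 11:-C
Rule 2 (two of three consecutive points beyond the same 2σ limit) is satisfied at point 2.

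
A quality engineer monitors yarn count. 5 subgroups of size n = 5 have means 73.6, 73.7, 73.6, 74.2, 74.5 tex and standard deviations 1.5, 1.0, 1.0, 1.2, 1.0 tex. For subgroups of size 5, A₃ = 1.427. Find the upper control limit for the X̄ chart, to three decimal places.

X̄̄ = (73.6 + 73.7 + 73.6 + 74.2 + 74.5) / 5 = 73.9200
s̄ = (1.5 + 1.0 + 1.0 + 1.2 + 1.0) / 5 = 1.1400
UCL = X̄̄ + A₃·s̄ = 73.9200 + 1.427 × 1.1400 = 75.5468

75.547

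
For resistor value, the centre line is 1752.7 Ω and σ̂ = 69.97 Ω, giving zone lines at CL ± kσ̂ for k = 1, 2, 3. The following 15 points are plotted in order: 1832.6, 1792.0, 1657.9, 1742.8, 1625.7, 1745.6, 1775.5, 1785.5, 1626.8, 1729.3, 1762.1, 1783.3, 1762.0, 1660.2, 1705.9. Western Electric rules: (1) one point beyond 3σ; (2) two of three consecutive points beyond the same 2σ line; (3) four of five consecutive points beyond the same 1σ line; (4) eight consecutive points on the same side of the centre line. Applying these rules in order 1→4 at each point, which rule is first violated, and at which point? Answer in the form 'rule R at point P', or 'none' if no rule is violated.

Zone of each point (C = within 1σ̂, B = 1σ̂–2σ̂, A = 2σ̂–3σ̂, * = beyond 3σ̂; sign = side of CL): 1:+B, 2:+C, 3:-B, 4:-C, 5:-B, 6:-C, 7:+C, 8:+C, 9:-B, 10:-C, 11:+C, 12:+C, 13:+C, 14:-B, 15:-C
No rule fires across all 15 points.

none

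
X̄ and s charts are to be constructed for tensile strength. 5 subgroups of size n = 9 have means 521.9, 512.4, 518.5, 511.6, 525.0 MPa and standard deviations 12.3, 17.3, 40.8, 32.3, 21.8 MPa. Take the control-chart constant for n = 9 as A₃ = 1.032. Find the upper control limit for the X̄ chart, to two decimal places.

543.58

X̄̄ = (521.9 + 512.4 + 518.5 + 511.6 + 525.0) / 5 = 517.8800
s̄ = (12.3 + 17.3 + 40.8 + 32.3 + 21.8) / 5 = 24.9000
UCL = X̄̄ + A₃·s̄ = 517.8800 + 1.032 × 24.9000 = 543.5768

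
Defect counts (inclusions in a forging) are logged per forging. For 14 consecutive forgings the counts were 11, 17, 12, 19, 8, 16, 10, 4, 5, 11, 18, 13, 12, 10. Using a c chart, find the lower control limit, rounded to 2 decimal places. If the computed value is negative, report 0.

c̄ = (11 + 17 + 12 + 19 + 8 + 16 + 10 + 4 + 5 + 11 + 18 + 13 + 12 + 10) / 14 = 166 / 14 = 11.8571
LCL = c̄ − 3√c̄ = 11.8571 − 3 × 3.4434 = 1.5269

1.53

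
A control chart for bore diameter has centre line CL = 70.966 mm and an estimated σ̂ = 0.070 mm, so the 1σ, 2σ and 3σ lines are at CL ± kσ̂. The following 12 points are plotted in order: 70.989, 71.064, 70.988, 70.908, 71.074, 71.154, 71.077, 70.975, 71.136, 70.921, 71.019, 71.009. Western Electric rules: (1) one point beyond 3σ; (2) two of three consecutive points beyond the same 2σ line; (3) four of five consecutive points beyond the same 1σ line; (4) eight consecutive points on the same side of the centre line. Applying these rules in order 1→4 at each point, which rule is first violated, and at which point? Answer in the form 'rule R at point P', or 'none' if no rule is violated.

rule 3 at point 9

Zone of each point (C = within 1σ̂, B = 1σ̂–2σ̂, A = 2σ̂–3σ̂, * = beyond 3σ̂; sign = side of CL): 1:+C, 2:+B, 3:+C, 4:-C, 5:+B, 6:+A, 7:+B, 8:+C, 9:+A, 10:-C, 11:+C, 12:+C
Rule 3 (four of five consecutive points beyond the same 1σ limit) is satisfied at point 9.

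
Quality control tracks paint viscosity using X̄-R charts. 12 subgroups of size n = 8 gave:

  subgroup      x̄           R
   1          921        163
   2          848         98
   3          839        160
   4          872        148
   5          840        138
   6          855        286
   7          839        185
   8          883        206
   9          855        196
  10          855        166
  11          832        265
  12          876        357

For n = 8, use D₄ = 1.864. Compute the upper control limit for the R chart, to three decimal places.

R̄ = (163 + 98 + 160 + 148 + 138 + 286 + 185 + 206 + 196 + 166 + 265 + 357) / 12 = 2368.0000 / 12 = 197.3333
UCL_R = D₄·R̄ = 1.864 × 197.3333 = 367.8293

367.829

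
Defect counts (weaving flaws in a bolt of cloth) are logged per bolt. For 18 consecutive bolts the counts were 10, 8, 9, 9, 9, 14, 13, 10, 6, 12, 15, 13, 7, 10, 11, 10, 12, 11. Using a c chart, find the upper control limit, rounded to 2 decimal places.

c̄ = (10 + 8 + 9 + 9 + 9 + 14 + 13 + 10 + 6 + 12 + 15 + 13 + 7 + 10 + 11 + 10 + 12 + 11) / 18 = 189 / 18 = 10.5000
UCL = c̄ + 3√c̄ = 10.5000 + 3 × √10.5000 = 10.5000 + 3 × 3.2404 = 20.2211

20.22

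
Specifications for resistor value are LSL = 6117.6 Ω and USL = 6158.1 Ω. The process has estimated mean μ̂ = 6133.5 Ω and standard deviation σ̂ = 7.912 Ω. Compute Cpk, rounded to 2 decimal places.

Cpu = (USL − μ̂) / (3σ̂) = (6158.1 − 6133.5) / (3 × 7.912) = 1.0364; Cpl = (μ̂ − LSL) / (3σ̂) = (6133.5 − 6117.6) / (3 × 7.912) = 0.6699; Cpk = min(Cpu, Cpl) = 0.6699

0.67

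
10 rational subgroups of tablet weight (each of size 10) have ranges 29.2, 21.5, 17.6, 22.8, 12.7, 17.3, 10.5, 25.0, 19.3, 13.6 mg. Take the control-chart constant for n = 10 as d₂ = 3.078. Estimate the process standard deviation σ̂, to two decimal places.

6.16

R̄ = (29.2 + 21.5 + 17.6 + 22.8 + 12.7 + 17.3 + 10.5 + 25.0 + 19.3 + 13.6) / 10 = 18.9500
σ̂ = R̄ / d₂ = 18.9500 / 3.078 = 6.1566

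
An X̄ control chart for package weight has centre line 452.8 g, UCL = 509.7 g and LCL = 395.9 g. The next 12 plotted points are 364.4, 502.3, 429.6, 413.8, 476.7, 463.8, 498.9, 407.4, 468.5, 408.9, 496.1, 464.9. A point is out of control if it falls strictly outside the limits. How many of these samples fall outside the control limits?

Compare each point to [395.9, 509.7]: sample 1 = 364.4 < LCL.

1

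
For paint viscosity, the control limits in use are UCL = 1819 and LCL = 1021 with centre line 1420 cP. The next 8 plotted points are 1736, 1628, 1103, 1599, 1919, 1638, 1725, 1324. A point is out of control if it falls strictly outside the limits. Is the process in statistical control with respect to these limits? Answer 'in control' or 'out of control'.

out of control

Compare each point to [1021, 1819]: sample 5 = 1919 > UCL.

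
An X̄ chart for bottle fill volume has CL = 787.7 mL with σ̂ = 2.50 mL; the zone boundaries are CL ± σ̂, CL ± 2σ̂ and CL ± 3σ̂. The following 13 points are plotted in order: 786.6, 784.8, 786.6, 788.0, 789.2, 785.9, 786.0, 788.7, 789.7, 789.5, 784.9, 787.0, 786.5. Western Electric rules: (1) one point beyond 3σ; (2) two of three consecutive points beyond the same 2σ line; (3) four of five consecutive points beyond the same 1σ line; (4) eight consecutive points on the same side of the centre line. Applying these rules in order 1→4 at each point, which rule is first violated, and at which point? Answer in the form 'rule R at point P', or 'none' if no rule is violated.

Zone of each point (C = within 1σ̂, B = 1σ̂–2σ̂, A = 2σ̂–3σ̂, * = beyond 3σ̂; sign = side of CL): 1:-C, 2:-B, 3:-C, 4:+C, 5:+C, 6:-C, 7:-C, 8:+C, 9:+C, 10:+C, 11:-B, 12:-C, 13:-C
No rule fires across all 13 points.

none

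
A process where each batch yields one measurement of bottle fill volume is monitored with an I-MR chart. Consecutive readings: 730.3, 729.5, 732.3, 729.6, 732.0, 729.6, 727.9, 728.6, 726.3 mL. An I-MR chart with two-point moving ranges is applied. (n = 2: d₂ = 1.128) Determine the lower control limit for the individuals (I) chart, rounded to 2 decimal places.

X̄ = (730.3 + 729.5 + 732.3 + 729.6 + 732.0 + 729.6 + 727.9 + 728.6 + 726.3) / 9 = 729.5667
Moving ranges: 0.8, 2.8, 2.7, 2.4, 2.4, 1.7, 0.7, 2.3; M̄R̄ = 15.8000 / 8 = 1.9750
LCL = X̄ − 3·M̄R̄/d₂ = 729.5667 − 3 × 1.9750 / 1.128 = 724.3140

724.31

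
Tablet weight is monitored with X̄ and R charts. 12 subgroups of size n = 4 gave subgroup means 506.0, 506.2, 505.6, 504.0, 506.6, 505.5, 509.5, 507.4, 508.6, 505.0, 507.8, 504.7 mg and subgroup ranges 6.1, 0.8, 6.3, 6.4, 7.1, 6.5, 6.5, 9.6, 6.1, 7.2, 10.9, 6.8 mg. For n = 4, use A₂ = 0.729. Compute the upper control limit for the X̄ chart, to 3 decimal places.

X̄̄ = (506.0 + 506.2 + 505.6 + 504.0 + 506.6 + 505.5 + 509.5 + 507.4 + 508.6 + 505.0 + 507.8 + 504.7) / 12 = 6076.9000 / 12 = 506.4083
R̄ = (6.1 + 0.8 + 6.3 + 6.4 + 7.1 + 6.5 + 6.5 + 9.6 + 6.1 + 7.2 + 10.9 + 6.8) / 12 = 80.3000 / 12 = 6.6917
UCL = X̄̄ + A₂·R̄ = 506.4083 + 0.729 × 6.6917 = 511.2866

511.287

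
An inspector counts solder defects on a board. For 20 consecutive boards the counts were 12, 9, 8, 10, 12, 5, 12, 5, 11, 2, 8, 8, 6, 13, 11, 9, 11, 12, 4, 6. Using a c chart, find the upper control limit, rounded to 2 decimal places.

c̄ = (12 + 9 + 8 + 10 + 12 + 5 + 12 + 5 + 11 + 2 + 8 + 8 + 6 + 13 + 11 + 9 + 11 + 12 + 4 + 6) / 20 = 174 / 20 = 8.7000
UCL = c̄ + 3√c̄ = 8.7000 + 3 × √8.7000 = 8.7000 + 3 × 2.9496 = 17.5487

17.55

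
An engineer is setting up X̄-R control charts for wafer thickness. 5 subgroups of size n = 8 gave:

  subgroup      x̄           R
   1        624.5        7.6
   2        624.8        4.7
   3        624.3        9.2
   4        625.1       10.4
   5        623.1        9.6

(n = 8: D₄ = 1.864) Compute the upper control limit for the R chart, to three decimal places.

15.471

R̄ = (7.6 + 4.7 + 9.2 + 10.4 + 9.6) / 5 = 41.5000 / 5 = 8.3000
UCL_R = D₄·R̄ = 1.864 × 8.3000 = 15.4712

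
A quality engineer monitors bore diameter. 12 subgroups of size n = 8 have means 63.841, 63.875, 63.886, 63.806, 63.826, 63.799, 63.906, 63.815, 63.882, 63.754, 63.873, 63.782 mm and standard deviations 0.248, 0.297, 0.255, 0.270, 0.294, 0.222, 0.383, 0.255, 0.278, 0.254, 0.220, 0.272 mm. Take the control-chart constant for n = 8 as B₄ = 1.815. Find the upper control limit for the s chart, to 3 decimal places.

s̄ = (0.248 + 0.297 + 0.255 + 0.270 + 0.294 + 0.222 + 0.383 + 0.255 + 0.278 + 0.254 + 0.220 + 0.272) / 12 = 0.2707
UCL_s = B₄·s̄ = 1.815 × 0.2707 = 0.4913

0.491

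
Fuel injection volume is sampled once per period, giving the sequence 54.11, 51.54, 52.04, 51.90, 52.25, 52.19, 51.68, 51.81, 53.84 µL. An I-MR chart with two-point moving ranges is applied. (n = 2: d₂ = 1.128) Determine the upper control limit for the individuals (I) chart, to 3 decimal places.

X̄ = (54.11 + 51.54 + 52.04 + 51.90 + 52.25 + 52.19 + 51.68 + 51.81 + 53.84) / 9 = 52.3733
Moving ranges: 2.57, 0.50, 0.14, 0.35, 0.06, 0.51, 0.13, 2.03; M̄R̄ = 6.2900 / 8 = 0.7863
UCL = X̄ + 3·M̄R̄/d₂ = 52.3733 + 3 × 0.7863 / 1.128 = 54.4644

54.464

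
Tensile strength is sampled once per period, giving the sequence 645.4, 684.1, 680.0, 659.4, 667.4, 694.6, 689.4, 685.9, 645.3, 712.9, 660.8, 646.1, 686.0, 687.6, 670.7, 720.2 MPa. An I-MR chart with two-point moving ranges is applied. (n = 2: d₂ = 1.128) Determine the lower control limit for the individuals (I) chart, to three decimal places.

608.053

X̄ = (645.4 + 684.1 + 680.0 + 659.4 + 667.4 + 694.6 + 689.4 + 685.9 + 645.3 + 712.9 + 660.8 + 646.1 + 686.0 + 687.6 + 670.7 + 720.2) / 16 = 677.2375
Moving ranges: 38.7, 4.1, 20.6, 8.0, 27.2, 5.2, 3.5, 40.6, 67.6, 52.1, 14.7, 39.9, 1.6, 16.9, 49.5; M̄R̄ = 390.2000 / 15 = 26.0133
LCL = X̄ − 3·M̄R̄/d₂ = 677.2375 − 3 × 26.0133 / 1.128 = 608.0531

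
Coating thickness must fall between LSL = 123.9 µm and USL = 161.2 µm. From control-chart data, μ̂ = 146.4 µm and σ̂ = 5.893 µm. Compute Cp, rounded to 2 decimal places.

Cp = (USL − LSL) / (6σ̂) = (161.2 − 123.9) / (6 × 5.893) = 37.3000 / 35.3580 = 1.0549

1.05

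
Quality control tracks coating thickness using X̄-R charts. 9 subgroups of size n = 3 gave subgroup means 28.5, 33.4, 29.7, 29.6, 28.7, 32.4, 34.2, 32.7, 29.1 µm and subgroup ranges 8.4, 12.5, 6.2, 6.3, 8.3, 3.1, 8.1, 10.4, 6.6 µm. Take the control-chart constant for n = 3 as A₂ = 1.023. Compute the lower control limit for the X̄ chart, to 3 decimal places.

X̄̄ = (28.5 + 33.4 + 29.7 + 29.6 + 28.7 + 32.4 + 34.2 + 32.7 + 29.1) / 9 = 278.3000 / 9 = 30.9222
R̄ = (8.4 + 12.5 + 6.2 + 6.3 + 8.3 + 3.1 + 8.1 + 10.4 + 6.6) / 9 = 69.9000 / 9 = 7.7667
LCL = X̄̄ − A₂·R̄ = 30.9222 − 1.023 × 7.7667 = 22.9769

22.977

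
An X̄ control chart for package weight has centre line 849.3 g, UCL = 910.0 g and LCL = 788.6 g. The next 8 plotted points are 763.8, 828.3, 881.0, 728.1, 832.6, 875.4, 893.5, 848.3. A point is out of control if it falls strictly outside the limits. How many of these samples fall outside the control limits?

Compare each point to [788.6, 910.0]: sample 1 = 763.8 < LCL; sample 4 = 728.1 < LCL.

2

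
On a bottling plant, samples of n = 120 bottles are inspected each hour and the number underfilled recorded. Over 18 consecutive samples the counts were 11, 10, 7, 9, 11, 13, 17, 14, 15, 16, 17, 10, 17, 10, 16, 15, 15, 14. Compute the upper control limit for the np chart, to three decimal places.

23.438

p̄ = Σdᵢ / (k·n) = 237 / (18 × 120) = 0.10972
UCL = np̄ + 3·√(np̄(1−p̄)) = 13.1667 + 3 × √(13.1667×0.89028) = 13.1667 + 3 × 3.4237 = 23.4379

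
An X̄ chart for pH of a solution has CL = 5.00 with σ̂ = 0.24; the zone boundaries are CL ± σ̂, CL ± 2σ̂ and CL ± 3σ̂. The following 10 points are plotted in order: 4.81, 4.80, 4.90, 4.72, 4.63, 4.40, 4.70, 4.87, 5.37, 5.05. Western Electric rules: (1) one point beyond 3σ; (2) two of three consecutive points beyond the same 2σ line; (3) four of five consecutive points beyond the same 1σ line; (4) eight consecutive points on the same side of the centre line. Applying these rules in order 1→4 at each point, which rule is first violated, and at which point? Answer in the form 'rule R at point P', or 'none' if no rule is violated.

rule 3 at point 7

Zone of each point (C = within 1σ̂, B = 1σ̂–2σ̂, A = 2σ̂–3σ̂, * = beyond 3σ̂; sign = side of CL): 1:-C, 2:-C, 3:-C, 4:-B, 5:-B, 6:-A, 7:-B, 8:-C, 9:+B, 10:+C
Rule 3 (four of five consecutive points beyond the same 1σ limit) is satisfied at point 7.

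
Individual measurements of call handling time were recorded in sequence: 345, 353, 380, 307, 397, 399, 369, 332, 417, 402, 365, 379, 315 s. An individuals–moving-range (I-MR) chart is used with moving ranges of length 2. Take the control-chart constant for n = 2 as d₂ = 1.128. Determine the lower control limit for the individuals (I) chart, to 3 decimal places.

259.328

X̄ = (345 + 353 + 380 + 307 + 397 + 399 + 369 + 332 + 417 + 402 + 365 + 379 + 315) / 13 = 366.1538
Moving ranges: 8, 27, 73, 90, 2, 30, 37, 85, 15, 37, 14, 64; M̄R̄ = 482.0000 / 12 = 40.1667
LCL = X̄ − 3·M̄R̄/d₂ = 366.1538 − 3 × 40.1667 / 1.128 = 259.3276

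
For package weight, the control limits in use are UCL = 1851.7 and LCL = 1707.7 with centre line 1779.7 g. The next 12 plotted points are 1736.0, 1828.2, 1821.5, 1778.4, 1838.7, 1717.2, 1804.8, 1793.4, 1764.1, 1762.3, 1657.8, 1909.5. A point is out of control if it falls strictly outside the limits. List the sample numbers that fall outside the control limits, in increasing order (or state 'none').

Compare each point to [1707.7, 1851.7]: sample 11 = 1657.8 < LCL; sample 12 = 1909.5 > UCL.

11, 12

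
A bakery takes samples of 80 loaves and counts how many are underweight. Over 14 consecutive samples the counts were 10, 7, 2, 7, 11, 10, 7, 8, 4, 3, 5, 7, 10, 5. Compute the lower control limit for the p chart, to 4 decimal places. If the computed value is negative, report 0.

0.0000

p̄ = Σdᵢ / (k·n) = 96 / (14 × 80) = 0.08571
LCL = p̄ − 3·√(p̄(1−p̄)/n) = 0.08571 − 3 × 0.03130 = -0.00818 → 0 (negative, so LCL = 0)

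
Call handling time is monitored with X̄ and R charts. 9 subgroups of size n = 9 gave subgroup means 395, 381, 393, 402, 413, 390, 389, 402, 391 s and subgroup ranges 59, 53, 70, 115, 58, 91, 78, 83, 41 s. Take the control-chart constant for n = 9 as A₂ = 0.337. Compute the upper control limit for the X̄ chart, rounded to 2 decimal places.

419.38

X̄̄ = (395 + 381 + 393 + 402 + 413 + 390 + 389 + 402 + 391) / 9 = 3556.0000 / 9 = 395.1111
R̄ = (59 + 53 + 70 + 115 + 58 + 91 + 78 + 83 + 41) / 9 = 648.0000 / 9 = 72.0000
UCL = X̄̄ + A₂·R̄ = 395.1111 + 0.337 × 72.0000 = 419.3751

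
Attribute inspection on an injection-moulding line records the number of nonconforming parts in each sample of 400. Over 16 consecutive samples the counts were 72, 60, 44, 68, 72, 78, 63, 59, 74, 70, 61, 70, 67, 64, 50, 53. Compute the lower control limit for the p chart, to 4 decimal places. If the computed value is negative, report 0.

0.1051

p̄ = Σdᵢ / (k·n) = 1025 / (16 × 400) = 0.16016
LCL = p̄ − 3·√(p̄(1−p̄)/n) = 0.16016 − 3 × 0.01834 = 0.10514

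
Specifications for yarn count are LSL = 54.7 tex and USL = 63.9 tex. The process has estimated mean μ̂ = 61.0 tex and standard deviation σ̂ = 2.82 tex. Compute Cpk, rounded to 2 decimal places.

0.34

Cpu = (USL − μ̂) / (3σ̂) = (63.9 − 61.0) / (3 × 2.82) = 0.3428; Cpl = (μ̂ − LSL) / (3σ̂) = (61.0 − 54.7) / (3 × 2.82) = 0.7447; Cpk = min(Cpu, Cpl) = 0.3428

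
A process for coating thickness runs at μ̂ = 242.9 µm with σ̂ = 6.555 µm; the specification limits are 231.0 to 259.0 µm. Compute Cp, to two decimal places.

0.71

Cp = (USL − LSL) / (6σ̂) = (259.0 − 231.0) / (6 × 6.555) = 28.0000 / 39.3300 = 0.7119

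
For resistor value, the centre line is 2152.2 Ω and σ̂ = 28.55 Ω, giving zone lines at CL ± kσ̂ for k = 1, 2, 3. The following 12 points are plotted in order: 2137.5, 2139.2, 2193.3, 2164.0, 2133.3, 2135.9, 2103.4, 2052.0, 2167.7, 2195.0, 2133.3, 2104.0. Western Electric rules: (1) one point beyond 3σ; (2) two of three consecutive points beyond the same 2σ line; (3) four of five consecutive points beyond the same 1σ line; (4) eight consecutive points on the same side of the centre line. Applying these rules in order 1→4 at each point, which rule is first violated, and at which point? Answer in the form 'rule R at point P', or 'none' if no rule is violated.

Zone of each point (C = within 1σ̂, B = 1σ̂–2σ̂, A = 2σ̂–3σ̂, * = beyond 3σ̂; sign = side of CL): 1:-C, 2:-C, 3:+B, 4:+C, 5:-C, 6:-C, 7:-B, 8:-*, 9:+C, 10:+B, 11:-C, 12:-B
Rule 1 (one point beyond the 3σ limits) is satisfied at point 8.

rule 1 at point 8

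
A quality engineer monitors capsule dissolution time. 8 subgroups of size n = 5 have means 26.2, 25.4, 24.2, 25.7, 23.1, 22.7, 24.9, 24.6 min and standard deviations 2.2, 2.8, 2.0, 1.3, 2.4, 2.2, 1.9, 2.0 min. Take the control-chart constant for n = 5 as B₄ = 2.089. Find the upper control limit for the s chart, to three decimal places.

s̄ = (2.2 + 2.8 + 2.0 + 1.3 + 2.4 + 2.2 + 1.9 + 2.0) / 8 = 2.1000
UCL_s = B₄·s̄ = 2.089 × 2.1000 = 4.3869

4.387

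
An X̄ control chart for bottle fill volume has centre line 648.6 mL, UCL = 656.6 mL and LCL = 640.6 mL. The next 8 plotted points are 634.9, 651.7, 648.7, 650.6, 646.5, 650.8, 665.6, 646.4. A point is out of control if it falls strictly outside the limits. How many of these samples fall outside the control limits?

Compare each point to [640.6, 656.6]: sample 1 = 634.9 < LCL; sample 7 = 665.6 > UCL.

2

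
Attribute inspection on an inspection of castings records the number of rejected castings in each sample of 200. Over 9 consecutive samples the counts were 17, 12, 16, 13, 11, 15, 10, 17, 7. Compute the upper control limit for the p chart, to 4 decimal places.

p̄ = Σdᵢ / (k·n) = 118 / (9 × 200) = 0.06556
UCL = p̄ + 3·√(p̄(1−p̄)/n) = 0.06556 + 3 × √(0.06556×0.93444/200) = 0.06556 + 3 × 0.01750 = 0.11806

0.1181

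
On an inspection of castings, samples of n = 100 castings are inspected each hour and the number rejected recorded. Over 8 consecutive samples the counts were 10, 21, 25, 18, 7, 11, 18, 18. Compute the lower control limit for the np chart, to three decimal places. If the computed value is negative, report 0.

5.002

p̄ = Σdᵢ / (k·n) = 128 / (8 × 100) = 0.16000
LCL = np̄ − 3·√(np̄(1−p̄)) = 16.0000 − 3 × 3.6661 = 5.0018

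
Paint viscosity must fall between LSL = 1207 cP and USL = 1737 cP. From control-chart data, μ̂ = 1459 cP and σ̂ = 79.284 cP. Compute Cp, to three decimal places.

1.114

Cp = (USL − LSL) / (6σ̂) = (1737 − 1207) / (6 × 79.284) = 530.0000 / 475.7040 = 1.1141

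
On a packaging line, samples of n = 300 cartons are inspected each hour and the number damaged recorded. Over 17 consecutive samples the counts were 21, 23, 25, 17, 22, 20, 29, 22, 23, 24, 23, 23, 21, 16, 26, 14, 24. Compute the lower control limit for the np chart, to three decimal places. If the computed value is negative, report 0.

p̄ = Σdᵢ / (k·n) = 373 / (17 × 300) = 0.07314
LCL = np̄ − 3·√(np̄(1−p̄)) = 21.9412 − 3 × 4.5096 = 8.4124

8.412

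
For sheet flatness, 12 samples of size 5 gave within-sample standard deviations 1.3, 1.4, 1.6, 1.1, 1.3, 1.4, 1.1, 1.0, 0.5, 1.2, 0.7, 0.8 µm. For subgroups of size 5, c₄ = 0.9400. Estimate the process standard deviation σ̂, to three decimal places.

1.188

s̄ = (1.3 + 1.4 + 1.6 + 1.1 + 1.3 + 1.4 + 1.1 + 1.0 + 0.5 + 1.2 + 0.7 + 0.8) / 12 = 1.1167
σ̂ = s̄ / c₄ = 1.1167 / 0.9400 = 1.1879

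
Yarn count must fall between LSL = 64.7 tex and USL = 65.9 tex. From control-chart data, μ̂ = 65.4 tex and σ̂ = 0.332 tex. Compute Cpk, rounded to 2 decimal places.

Cpu = (USL − μ̂) / (3σ̂) = (65.9 − 65.4) / (3 × 0.332) = 0.5020; Cpl = (μ̂ − LSL) / (3σ̂) = (65.4 − 64.7) / (3 × 0.332) = 0.7028; Cpk = min(Cpu, Cpl) = 0.5020

0.50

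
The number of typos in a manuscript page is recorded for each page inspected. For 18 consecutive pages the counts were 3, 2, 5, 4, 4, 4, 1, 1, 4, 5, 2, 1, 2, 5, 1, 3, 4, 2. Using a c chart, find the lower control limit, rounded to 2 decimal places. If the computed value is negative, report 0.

c̄ = (3 + 2 + 5 + 4 + 4 + 4 + 1 + 1 + 4 + 5 + 2 + 1 + 2 + 5 + 1 + 3 + 4 + 2) / 18 = 53 / 18 = 2.9444
LCL = c̄ − 3√c̄ = 2.9444 − 3 × 1.7159 = -2.2034 → 0 (cannot be negative)

0.00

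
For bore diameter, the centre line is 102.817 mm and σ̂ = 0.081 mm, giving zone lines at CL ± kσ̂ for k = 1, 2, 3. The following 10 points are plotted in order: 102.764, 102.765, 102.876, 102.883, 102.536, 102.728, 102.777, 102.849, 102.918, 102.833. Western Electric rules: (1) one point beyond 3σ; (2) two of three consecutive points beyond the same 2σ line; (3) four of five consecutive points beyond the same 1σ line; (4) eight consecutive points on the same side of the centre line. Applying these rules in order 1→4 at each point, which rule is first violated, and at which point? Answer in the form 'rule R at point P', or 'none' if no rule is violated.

Zone of each point (C = within 1σ̂, B = 1σ̂–2σ̂, A = 2σ̂–3σ̂, * = beyond 3σ̂; sign = side of CL): 1:-C, 2:-C, 3:+C, 4:+C, 5:-*, 6:-B, 7:-C, 8:+C, 9:+B, 10:+C
Rule 1 (one point beyond the 3σ limits) is satisfied at point 5.

rule 1 at point 5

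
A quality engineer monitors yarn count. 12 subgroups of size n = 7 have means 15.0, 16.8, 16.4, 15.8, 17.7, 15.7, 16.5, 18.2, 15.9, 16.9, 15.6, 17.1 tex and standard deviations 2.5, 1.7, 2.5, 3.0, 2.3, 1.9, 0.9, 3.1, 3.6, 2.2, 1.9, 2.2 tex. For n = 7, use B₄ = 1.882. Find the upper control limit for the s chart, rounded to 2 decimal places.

s̄ = (2.5 + 1.7 + 2.5 + 3.0 + 2.3 + 1.9 + 0.9 + 3.1 + 3.6 + 2.2 + 1.9 + 2.2) / 12 = 2.3167
UCL_s = B₄·s̄ = 1.882 × 2.3167 = 4.3600

4.36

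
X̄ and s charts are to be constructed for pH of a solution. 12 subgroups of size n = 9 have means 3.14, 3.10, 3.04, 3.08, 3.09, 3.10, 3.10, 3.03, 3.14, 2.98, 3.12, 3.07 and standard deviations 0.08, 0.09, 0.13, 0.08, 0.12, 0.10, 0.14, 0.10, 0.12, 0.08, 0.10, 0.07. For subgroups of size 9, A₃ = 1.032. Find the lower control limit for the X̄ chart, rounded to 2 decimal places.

2.98

X̄̄ = (3.14 + 3.10 + 3.04 + 3.08 + 3.09 + 3.10 + 3.10 + 3.03 + 3.14 + 2.98 + 3.12 + 3.07) / 12 = 3.0825
s̄ = (0.08 + 0.09 + 0.13 + 0.08 + 0.12 + 0.10 + 0.14 + 0.10 + 0.12 + 0.08 + 0.10 + 0.07) / 12 = 0.1008
LCL = X̄̄ − A₃·s̄ = 3.0825 − 1.032 × 0.1008 = 2.9784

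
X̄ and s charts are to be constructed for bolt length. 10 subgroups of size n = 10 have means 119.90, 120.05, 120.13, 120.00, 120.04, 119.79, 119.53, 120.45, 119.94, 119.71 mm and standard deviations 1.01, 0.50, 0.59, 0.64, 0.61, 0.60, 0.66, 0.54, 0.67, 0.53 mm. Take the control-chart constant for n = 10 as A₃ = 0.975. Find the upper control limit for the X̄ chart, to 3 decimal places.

120.573

X̄̄ = (119.90 + 120.05 + 120.13 + 120.00 + 120.04 + 119.79 + 119.53 + 120.45 + 119.94 + 119.71) / 10 = 119.9540
s̄ = (1.01 + 0.50 + 0.59 + 0.64 + 0.61 + 0.60 + 0.66 + 0.54 + 0.67 + 0.53) / 10 = 0.6350
UCL = X̄̄ + A₃·s̄ = 119.9540 + 0.975 × 0.6350 = 120.5731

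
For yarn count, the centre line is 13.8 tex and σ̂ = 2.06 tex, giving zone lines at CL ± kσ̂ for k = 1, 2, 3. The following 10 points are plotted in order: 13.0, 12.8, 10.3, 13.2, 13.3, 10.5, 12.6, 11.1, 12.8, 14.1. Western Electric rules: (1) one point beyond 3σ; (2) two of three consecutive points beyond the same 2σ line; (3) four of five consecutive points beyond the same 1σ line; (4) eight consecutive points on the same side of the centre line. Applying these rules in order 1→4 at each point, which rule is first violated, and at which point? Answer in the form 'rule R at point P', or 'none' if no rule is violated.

rule 4 at point 8

Zone of each point (C = within 1σ̂, B = 1σ̂–2σ̂, A = 2σ̂–3σ̂, * = beyond 3σ̂; sign = side of CL): 1:-C, 2:-C, 3:-B, 4:-C, 5:-C, 6:-B, 7:-C, 8:-B, 9:-C, 10:+C
Rule 4 (eight consecutive points on the same side of the centre line) is satisfied at point 8.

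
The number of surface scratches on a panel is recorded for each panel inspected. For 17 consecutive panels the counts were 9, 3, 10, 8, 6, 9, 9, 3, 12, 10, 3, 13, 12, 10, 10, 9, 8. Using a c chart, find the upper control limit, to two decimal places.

c̄ = (9 + 3 + 10 + 8 + 6 + 9 + 9 + 3 + 12 + 10 + 3 + 13 + 12 + 10 + 10 + 9 + 8) / 17 = 144 / 17 = 8.4706
UCL = c̄ + 3√c̄ = 8.4706 + 3 × √8.4706 = 8.4706 + 3 × 2.9104 = 17.2019

17.20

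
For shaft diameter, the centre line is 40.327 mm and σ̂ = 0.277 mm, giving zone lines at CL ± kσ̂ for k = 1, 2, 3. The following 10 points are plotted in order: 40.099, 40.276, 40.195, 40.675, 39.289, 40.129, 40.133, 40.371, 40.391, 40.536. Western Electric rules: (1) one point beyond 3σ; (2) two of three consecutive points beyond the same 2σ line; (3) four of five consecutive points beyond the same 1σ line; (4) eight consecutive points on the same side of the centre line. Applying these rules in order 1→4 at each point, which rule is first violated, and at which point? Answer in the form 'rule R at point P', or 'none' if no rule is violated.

Zone of each point (C = within 1σ̂, B = 1σ̂–2σ̂, A = 2σ̂–3σ̂, * = beyond 3σ̂; sign = side of CL): 1:-C, 2:-C, 3:-C, 4:+B, 5:-*, 6:-C, 7:-C, 8:+C, 9:+C, 10:+C
Rule 1 (one point beyond the 3σ limits) is satisfied at point 5.

rule 1 at point 5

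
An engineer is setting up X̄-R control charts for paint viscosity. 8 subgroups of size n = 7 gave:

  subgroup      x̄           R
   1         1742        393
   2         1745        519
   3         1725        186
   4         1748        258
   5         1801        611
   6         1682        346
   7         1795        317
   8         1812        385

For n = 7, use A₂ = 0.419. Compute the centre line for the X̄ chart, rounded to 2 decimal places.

X̄̄ = (1742 + 1745 + 1725 + 1748 + 1801 + 1682 + 1795 + 1812) / 8 = 14050.0000 / 8 = 1756.2500
CL = X̄̄ = 1756.2500

1756.25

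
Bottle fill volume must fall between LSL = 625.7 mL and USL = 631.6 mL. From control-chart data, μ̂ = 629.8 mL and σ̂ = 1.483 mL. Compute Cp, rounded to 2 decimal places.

0.66

Cp = (USL − LSL) / (6σ̂) = (631.6 − 625.7) / (6 × 1.483) = 5.9000 / 8.8980 = 0.6631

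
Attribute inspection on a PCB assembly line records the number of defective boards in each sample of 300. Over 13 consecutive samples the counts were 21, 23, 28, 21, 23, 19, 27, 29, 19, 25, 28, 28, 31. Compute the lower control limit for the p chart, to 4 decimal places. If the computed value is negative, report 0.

p̄ = Σdᵢ / (k·n) = 322 / (13 × 300) = 0.08256
LCL = p̄ − 3·√(p̄(1−p̄)/n) = 0.08256 − 3 × 0.01589 = 0.03489

0.0349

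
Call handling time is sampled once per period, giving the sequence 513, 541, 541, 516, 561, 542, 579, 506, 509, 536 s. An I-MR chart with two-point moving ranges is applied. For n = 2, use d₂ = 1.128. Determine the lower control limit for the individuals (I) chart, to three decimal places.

458.454

X̄ = (513 + 541 + 541 + 516 + 561 + 542 + 579 + 506 + 509 + 536) / 10 = 534.4000
Moving ranges: 28, 0, 25, 45, 19, 37, 73, 3, 27; M̄R̄ = 257.0000 / 9 = 28.5556
LCL = X̄ − 3·M̄R̄/d₂ = 534.4000 − 3 × 28.5556 / 1.128 = 458.4544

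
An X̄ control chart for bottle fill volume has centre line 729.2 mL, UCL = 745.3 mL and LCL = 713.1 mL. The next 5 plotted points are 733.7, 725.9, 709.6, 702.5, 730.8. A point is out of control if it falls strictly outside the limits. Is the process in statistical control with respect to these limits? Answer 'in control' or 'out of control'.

Compare each point to [713.1, 745.3]: sample 3 = 709.6 < LCL; sample 4 = 702.5 < LCL.

out of control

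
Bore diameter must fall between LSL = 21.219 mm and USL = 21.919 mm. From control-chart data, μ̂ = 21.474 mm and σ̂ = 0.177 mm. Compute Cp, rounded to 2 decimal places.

0.66

Cp = (USL − LSL) / (6σ̂) = (21.919 − 21.219) / (6 × 0.177) = 0.7000 / 1.0620 = 0.6591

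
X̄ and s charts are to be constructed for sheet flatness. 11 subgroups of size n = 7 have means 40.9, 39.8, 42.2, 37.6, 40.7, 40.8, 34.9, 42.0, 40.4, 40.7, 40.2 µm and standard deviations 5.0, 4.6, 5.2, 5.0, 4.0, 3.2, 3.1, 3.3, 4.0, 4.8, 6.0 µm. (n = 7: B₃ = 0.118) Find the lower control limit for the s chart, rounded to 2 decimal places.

0.52

s̄ = (5.0 + 4.6 + 5.2 + 5.0 + 4.0 + 3.2 + 3.1 + 3.3 + 4.0 + 4.8 + 6.0) / 11 = 4.3818
LCL_s = B₃·s̄ = 0.118 × 4.3818 = 0.5171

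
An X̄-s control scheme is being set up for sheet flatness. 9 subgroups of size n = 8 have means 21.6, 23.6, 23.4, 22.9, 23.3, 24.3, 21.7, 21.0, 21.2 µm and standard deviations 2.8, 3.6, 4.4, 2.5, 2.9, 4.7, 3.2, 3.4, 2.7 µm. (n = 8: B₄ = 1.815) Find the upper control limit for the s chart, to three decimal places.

s̄ = (2.8 + 3.6 + 4.4 + 2.5 + 2.9 + 4.7 + 3.2 + 3.4 + 2.7) / 9 = 3.3556
UCL_s = B₄·s̄ = 1.815 × 3.3556 = 6.0903

6.090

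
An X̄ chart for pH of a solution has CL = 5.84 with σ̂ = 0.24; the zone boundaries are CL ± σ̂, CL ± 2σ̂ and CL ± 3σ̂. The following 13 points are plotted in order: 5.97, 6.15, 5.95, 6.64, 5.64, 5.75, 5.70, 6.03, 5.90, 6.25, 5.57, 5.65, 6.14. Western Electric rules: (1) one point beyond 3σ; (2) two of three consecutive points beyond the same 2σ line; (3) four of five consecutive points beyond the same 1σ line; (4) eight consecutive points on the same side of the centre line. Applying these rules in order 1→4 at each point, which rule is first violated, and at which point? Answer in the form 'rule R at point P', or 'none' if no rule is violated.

rule 1 at point 4

Zone of each point (C = within 1σ̂, B = 1σ̂–2σ̂, A = 2σ̂–3σ̂, * = beyond 3σ̂; sign = side of CL): 1:+C, 2:+B, 3:+C, 4:+*, 5:-C, 6:-C, 7:-C, 8:+C, 9:+C, 10:+B, 11:-B, 12:-C, 13:+B
Rule 1 (one point beyond the 3σ limits) is satisfied at point 4.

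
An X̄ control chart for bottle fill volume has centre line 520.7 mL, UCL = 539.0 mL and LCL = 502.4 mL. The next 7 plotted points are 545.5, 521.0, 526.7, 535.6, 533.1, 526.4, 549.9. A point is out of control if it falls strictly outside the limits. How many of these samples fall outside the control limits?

2

Compare each point to [502.4, 539.0]: sample 1 = 545.5 > UCL; sample 7 = 549.9 > UCL.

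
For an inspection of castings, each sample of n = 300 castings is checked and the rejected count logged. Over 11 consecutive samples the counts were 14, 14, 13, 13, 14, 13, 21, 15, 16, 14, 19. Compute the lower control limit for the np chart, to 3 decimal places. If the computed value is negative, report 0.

p̄ = Σdᵢ / (k·n) = 166 / (11 × 300) = 0.05030
LCL = np̄ − 3·√(np̄(1−p̄)) = 15.0909 − 3 × 3.7857 = 3.7337

3.734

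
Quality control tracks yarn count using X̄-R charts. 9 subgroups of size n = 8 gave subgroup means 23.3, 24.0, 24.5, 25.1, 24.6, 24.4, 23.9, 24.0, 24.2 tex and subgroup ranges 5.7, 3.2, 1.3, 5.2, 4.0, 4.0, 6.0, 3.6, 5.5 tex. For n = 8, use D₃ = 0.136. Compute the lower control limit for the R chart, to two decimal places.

R̄ = (5.7 + 3.2 + 1.3 + 5.2 + 4.0 + 4.0 + 6.0 + 3.6 + 5.5) / 9 = 38.5000 / 9 = 4.2778
LCL_R = D₃·R̄ = 0.136 × 4.2778 = 0.5818

0.58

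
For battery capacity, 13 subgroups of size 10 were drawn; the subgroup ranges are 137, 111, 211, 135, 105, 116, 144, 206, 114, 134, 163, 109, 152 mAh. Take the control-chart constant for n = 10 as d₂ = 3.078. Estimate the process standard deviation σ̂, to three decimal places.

45.909

R̄ = (137 + 111 + 211 + 135 + 105 + 116 + 144 + 206 + 114 + 134 + 163 + 109 + 152) / 13 = 141.3077
σ̂ = R̄ / d₂ = 141.3077 / 3.078 = 45.9089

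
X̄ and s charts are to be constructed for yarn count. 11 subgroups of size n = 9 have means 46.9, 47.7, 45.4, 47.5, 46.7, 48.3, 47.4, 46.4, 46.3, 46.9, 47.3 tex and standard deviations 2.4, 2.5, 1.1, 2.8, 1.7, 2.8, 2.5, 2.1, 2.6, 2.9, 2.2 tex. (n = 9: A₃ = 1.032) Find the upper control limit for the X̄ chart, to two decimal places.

X̄̄ = (46.9 + 47.7 + 45.4 + 47.5 + 46.7 + 48.3 + 47.4 + 46.4 + 46.3 + 46.9 + 47.3) / 11 = 46.9818
s̄ = (2.4 + 2.5 + 1.1 + 2.8 + 1.7 + 2.8 + 2.5 + 2.1 + 2.6 + 2.9 + 2.2) / 11 = 2.3273
UCL = X̄̄ + A₃·s̄ = 46.9818 + 1.032 × 2.3273 = 49.3836

49.38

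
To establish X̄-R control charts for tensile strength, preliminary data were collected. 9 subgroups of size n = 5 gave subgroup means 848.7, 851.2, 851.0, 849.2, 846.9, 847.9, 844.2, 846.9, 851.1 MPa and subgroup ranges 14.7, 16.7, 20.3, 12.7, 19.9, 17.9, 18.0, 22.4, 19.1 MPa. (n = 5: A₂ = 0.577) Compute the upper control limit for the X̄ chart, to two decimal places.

858.93

X̄̄ = (848.7 + 851.2 + 851.0 + 849.2 + 846.9 + 847.9 + 844.2 + 846.9 + 851.1) / 9 = 7637.1000 / 9 = 848.5667
R̄ = (14.7 + 16.7 + 20.3 + 12.7 + 19.9 + 17.9 + 18.0 + 22.4 + 19.1) / 9 = 161.7000 / 9 = 17.9667
UCL = X̄̄ + A₂·R̄ = 848.5667 + 0.577 × 17.9667 = 858.9334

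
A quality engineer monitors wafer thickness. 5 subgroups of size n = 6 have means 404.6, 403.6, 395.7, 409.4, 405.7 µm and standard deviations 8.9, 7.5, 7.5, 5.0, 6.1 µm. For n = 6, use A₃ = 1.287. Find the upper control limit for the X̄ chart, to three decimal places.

X̄̄ = (404.6 + 403.6 + 395.7 + 409.4 + 405.7) / 5 = 403.8000
s̄ = (8.9 + 7.5 + 7.5 + 5.0 + 6.1) / 5 = 7.0000
UCL = X̄̄ + A₃·s̄ = 403.8000 + 1.287 × 7.0000 = 412.8090

412.809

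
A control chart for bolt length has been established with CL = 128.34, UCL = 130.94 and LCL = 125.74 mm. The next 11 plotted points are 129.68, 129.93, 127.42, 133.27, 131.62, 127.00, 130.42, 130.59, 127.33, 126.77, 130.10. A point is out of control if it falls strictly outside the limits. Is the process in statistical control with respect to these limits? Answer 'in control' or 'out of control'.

Compare each point to [125.74, 130.94]: sample 4 = 133.27 > UCL; sample 5 = 131.62 > UCL.

out of control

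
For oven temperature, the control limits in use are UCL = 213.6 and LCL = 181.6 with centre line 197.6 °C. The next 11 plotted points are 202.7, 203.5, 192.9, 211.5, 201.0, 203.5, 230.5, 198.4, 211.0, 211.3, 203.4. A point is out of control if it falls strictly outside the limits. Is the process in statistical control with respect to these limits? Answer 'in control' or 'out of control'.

out of control

Compare each point to [181.6, 213.6]: sample 7 = 230.5 > UCL.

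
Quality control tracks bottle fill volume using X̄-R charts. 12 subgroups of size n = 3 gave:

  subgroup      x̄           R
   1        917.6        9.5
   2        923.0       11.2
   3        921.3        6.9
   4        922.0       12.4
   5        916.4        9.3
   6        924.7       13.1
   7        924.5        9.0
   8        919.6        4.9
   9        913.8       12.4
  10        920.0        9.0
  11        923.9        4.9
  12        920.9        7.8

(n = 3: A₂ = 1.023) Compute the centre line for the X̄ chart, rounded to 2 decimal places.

920.64

X̄̄ = (917.6 + 923.0 + 921.3 + 922.0 + 916.4 + 924.7 + 924.5 + 919.6 + 913.8 + 920.0 + 923.9 + 920.9) / 12 = 11047.7000 / 12 = 920.6417
CL = X̄̄ = 920.6417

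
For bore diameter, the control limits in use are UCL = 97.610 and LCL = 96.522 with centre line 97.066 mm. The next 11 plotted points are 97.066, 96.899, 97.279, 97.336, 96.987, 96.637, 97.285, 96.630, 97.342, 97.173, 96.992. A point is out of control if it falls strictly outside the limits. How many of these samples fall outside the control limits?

All 11 points lie within [96.522, 97.610].

0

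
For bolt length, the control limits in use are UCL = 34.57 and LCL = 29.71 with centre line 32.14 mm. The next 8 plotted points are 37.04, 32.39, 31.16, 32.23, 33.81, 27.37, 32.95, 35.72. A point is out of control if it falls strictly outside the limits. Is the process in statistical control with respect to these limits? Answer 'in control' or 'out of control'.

out of control

Compare each point to [29.71, 34.57]: sample 1 = 37.04 > UCL; sample 6 = 27.37 < LCL; sample 8 = 35.72 > UCL.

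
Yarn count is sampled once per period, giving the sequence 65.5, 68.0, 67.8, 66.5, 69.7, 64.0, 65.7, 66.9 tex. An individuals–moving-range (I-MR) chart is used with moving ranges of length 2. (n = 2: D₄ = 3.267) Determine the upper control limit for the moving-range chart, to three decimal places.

7.374

Moving ranges: 2.5, 0.2, 1.3, 3.2, 5.7, 1.7, 1.2; M̄R̄ = 15.8000 / 7 = 2.2571
UCL_MR = D₄·M̄R̄ = 3.267 × 2.2571 = 7.3741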